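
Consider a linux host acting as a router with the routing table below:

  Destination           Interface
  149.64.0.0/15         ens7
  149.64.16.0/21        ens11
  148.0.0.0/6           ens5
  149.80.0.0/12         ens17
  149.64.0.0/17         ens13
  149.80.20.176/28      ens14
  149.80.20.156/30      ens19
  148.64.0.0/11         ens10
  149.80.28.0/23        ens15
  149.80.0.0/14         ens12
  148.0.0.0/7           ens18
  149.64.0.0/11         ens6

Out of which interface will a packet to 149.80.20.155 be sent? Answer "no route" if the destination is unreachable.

Routes whose prefix contains 149.80.20.155:
  148.0.0.0/6 (148.0.0.0 - 151.255.255.255) -> ens5
  148.0.0.0/7 (148.0.0.0 - 149.255.255.255) -> ens18
  149.64.0.0/11 (149.64.0.0 - 149.95.255.255) -> ens6
  149.80.0.0/12 (149.80.0.0 - 149.95.255.255) -> ens17
  149.80.0.0/14 (149.80.0.0 - 149.83.255.255) -> ens12
More-specific entries that do NOT match:
  149.80.20.156/30 (149.80.20.156 - 149.80.20.159) does not contain 149.80.20.155
  149.80.20.176/28 (149.80.20.176 - 149.80.20.191) does not contain 149.80.20.155
  149.80.28.0/23 (149.80.28.0 - 149.80.29.255) does not contain 149.80.20.155
  149.64.16.0/21 (149.64.16.0 - 149.64.23.255) does not contain 149.80.20.155
  149.64.0.0/17 (149.64.0.0 - 149.64.127.255) does not contain 149.80.20.155
  149.64.0.0/15 (149.64.0.0 - 149.65.255.255) does not contain 149.80.20.155
Longest matching prefix is /14 -> interface ens12.

ens12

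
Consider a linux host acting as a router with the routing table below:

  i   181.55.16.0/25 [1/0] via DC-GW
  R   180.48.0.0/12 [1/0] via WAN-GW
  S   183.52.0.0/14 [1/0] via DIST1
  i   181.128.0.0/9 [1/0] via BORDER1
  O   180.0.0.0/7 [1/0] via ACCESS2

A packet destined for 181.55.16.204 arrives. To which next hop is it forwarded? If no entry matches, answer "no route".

ACCESS2

Routes whose prefix contains 181.55.16.204:
  180.0.0.0/7 (180.0.0.0 - 181.255.255.255) -> ACCESS2
More-specific entries that do NOT match:
  181.55.16.0/25 (181.55.16.0 - 181.55.16.127) does not contain 181.55.16.204
  183.52.0.0/14 (183.52.0.0 - 183.55.255.255) does not contain 181.55.16.204
  180.48.0.0/12 (180.48.0.0 - 180.63.255.255) does not contain 181.55.16.204
  181.128.0.0/9 (181.128.0.0 - 181.255.255.255) does not contain 181.55.16.204
Longest matching prefix is /7 -> next hop ACCESS2.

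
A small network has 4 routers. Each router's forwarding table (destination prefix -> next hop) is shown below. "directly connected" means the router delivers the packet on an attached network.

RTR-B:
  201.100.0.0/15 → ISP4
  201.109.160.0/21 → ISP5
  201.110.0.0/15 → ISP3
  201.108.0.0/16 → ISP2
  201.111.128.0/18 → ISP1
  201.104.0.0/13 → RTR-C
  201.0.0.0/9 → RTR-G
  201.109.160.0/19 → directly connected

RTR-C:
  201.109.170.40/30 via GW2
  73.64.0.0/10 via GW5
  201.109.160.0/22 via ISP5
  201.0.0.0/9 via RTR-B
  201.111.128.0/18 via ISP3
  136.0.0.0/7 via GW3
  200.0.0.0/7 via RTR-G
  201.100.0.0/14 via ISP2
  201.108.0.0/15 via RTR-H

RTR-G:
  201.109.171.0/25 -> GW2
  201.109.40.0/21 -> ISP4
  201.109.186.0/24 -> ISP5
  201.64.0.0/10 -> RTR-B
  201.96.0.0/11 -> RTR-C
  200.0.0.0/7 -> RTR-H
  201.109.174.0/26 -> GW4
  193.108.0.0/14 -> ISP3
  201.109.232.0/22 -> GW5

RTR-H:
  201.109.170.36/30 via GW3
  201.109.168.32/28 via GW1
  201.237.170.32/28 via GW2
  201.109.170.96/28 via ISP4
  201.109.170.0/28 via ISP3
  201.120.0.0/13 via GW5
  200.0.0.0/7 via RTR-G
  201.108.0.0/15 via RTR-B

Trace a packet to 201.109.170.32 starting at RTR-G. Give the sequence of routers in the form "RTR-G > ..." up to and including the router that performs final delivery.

At RTR-G: longest match for 201.109.170.32 is 201.96.0.0/11 -> RTR-C
At RTR-C: longest match for 201.109.170.32 is 201.108.0.0/15 -> RTR-H
At RTR-H: longest match for 201.109.170.32 is 201.108.0.0/15 -> RTR-B
At RTR-B: longest match for 201.109.170.32 is 201.109.160.0/19 -> directly connected

RTR-G > RTR-C > RTR-H > RTR-B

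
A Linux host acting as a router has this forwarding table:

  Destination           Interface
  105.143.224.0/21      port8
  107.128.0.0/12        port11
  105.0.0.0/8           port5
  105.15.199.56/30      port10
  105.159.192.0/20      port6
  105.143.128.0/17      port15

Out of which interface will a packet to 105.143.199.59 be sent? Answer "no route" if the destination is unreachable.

port15

Routes whose prefix contains 105.143.199.59:
  105.0.0.0/8 (105.0.0.0 - 105.255.255.255) -> port5
  105.143.128.0/17 (105.143.128.0 - 105.143.255.255) -> port15
More-specific entries that do NOT match:
  105.15.199.56/30 (105.15.199.56 - 105.15.199.59) does not contain 105.143.199.59
  105.143.224.0/21 (105.143.224.0 - 105.143.231.255) does not contain 105.143.199.59
  105.159.192.0/20 (105.159.192.0 - 105.159.207.255) does not contain 105.143.199.59
Longest matching prefix is /17 -> interface port15.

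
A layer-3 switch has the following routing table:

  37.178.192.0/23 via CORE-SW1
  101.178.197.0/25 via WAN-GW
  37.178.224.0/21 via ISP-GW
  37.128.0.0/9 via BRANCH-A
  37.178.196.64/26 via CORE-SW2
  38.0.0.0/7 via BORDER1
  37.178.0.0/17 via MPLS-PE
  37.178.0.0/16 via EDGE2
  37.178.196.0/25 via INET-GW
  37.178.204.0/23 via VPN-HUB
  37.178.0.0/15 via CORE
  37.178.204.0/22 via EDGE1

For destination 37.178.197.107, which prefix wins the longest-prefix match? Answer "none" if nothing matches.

Entries matching 37.178.197.107:
  37.128.0.0/9 (37.128.0.0 - 37.255.255.255)
  37.178.0.0/15 (37.178.0.0 - 37.179.255.255)
  37.178.0.0/16 (37.178.0.0 - 37.178.255.255)
Most specific is 37.178.0.0/16.

37.178.0.0/16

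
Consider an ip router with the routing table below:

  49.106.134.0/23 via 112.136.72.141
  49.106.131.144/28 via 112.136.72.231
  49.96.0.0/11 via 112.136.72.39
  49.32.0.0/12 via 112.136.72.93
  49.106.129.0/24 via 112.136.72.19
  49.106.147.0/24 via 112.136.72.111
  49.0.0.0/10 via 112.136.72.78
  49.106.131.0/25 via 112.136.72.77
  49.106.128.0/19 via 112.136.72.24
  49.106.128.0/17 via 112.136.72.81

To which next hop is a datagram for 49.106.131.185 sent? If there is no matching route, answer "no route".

112.136.72.24

Routes whose prefix contains 49.106.131.185:
  49.96.0.0/11 (49.96.0.0 - 49.127.255.255) -> 112.136.72.39
  49.106.128.0/17 (49.106.128.0 - 49.106.255.255) -> 112.136.72.81
  49.106.128.0/19 (49.106.128.0 - 49.106.159.255) -> 112.136.72.24
More-specific entries that do NOT match:
  49.106.131.144/28 (49.106.131.144 - 49.106.131.159) does not contain 49.106.131.185
  49.106.131.0/25 (49.106.131.0 - 49.106.131.127) does not contain 49.106.131.185
  49.106.129.0/24 (49.106.129.0 - 49.106.129.255) does not contain 49.106.131.185
  49.106.147.0/24 (49.106.147.0 - 49.106.147.255) does not contain 49.106.131.185
  49.106.134.0/23 (49.106.134.0 - 49.106.135.255) does not contain 49.106.131.185
Longest matching prefix is /19 -> next hop 112.136.72.24.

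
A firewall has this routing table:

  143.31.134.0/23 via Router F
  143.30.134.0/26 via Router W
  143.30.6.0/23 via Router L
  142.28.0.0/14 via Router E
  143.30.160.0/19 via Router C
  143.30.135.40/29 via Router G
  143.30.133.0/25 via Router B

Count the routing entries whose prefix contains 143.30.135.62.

No listed prefix contains 143.30.135.62.
Total matching entries: 0.

0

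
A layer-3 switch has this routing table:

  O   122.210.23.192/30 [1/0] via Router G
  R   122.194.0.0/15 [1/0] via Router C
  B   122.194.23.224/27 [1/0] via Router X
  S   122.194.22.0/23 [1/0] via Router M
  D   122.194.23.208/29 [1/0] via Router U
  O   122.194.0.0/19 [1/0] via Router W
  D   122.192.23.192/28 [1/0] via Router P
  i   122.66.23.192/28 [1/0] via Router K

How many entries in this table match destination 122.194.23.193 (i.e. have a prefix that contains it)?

Prefixes containing 122.194.23.193:
  122.194.0.0/15 (122.194.0.0 - 122.195.255.255)
  122.194.0.0/19 (122.194.0.0 - 122.194.31.255)
  122.194.22.0/23 (122.194.22.0 - 122.194.23.255)
Total matching entries: 3.

3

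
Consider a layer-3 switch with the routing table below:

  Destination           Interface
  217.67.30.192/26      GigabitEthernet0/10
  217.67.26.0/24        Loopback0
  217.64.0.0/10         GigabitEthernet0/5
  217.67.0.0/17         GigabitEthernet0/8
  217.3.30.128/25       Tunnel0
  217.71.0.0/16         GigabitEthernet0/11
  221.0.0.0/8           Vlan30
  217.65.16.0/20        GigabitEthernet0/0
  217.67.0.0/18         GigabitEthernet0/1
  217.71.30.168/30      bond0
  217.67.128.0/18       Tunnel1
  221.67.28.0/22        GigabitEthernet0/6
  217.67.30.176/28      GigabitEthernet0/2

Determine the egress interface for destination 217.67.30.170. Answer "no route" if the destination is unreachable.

Routes whose prefix contains 217.67.30.170:
  217.64.0.0/10 (217.64.0.0 - 217.127.255.255) -> GigabitEthernet0/5
  217.67.0.0/17 (217.67.0.0 - 217.67.127.255) -> GigabitEthernet0/8
  217.67.0.0/18 (217.67.0.0 - 217.67.63.255) -> GigabitEthernet0/1
More-specific entries that do NOT match:
  217.71.30.168/30 (217.71.30.168 - 217.71.30.171) does not contain 217.67.30.170
  217.67.30.176/28 (217.67.30.176 - 217.67.30.191) does not contain 217.67.30.170
  217.67.30.192/26 (217.67.30.192 - 217.67.30.255) does not contain 217.67.30.170
  217.3.30.128/25 (217.3.30.128 - 217.3.30.255) does not contain 217.67.30.170
  217.67.26.0/24 (217.67.26.0 - 217.67.26.255) does not contain 217.67.30.170
  221.67.28.0/22 (221.67.28.0 - 221.67.31.255) does not contain 217.67.30.170
  217.65.16.0/20 (217.65.16.0 - 217.65.31.255) does not contain 217.67.30.170
Longest matching prefix is /18 -> interface GigabitEthernet0/1.

GigabitEthernet0/1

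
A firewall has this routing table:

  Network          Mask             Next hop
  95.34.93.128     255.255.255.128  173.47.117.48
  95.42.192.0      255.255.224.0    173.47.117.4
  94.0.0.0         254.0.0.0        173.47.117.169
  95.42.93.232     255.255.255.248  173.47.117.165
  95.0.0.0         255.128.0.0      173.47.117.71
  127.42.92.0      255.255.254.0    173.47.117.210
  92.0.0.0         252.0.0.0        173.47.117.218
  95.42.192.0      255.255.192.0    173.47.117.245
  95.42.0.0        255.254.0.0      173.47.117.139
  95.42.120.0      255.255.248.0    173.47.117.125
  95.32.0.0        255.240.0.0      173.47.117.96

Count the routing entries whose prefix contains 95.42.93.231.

Prefixes containing 95.42.93.231:
  92.0.0.0/6 (92.0.0.0 - 95.255.255.255)
  94.0.0.0/7 (94.0.0.0 - 95.255.255.255)
  95.0.0.0/9 (95.0.0.0 - 95.127.255.255)
  95.32.0.0/12 (95.32.0.0 - 95.47.255.255)
  95.42.0.0/15 (95.42.0.0 - 95.43.255.255)
Total matching entries: 5.

5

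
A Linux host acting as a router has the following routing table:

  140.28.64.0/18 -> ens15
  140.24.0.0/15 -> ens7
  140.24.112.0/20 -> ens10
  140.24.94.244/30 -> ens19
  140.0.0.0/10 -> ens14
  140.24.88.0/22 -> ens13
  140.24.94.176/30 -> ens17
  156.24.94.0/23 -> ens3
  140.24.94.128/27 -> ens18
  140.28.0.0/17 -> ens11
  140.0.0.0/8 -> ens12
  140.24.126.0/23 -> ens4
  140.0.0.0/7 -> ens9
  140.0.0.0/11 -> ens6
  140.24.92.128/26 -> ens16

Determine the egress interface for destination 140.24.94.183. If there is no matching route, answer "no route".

ens7

Routes whose prefix contains 140.24.94.183:
  140.0.0.0/7 (140.0.0.0 - 141.255.255.255) -> ens9
  140.0.0.0/8 (140.0.0.0 - 140.255.255.255) -> ens12
  140.0.0.0/10 (140.0.0.0 - 140.63.255.255) -> ens14
  140.0.0.0/11 (140.0.0.0 - 140.31.255.255) -> ens6
  140.24.0.0/15 (140.24.0.0 - 140.25.255.255) -> ens7
More-specific entries that do NOT match:
  140.24.94.244/30 (140.24.94.244 - 140.24.94.247) does not contain 140.24.94.183
  140.24.94.176/30 (140.24.94.176 - 140.24.94.179) does not contain 140.24.94.183
  140.24.94.128/27 (140.24.94.128 - 140.24.94.159) does not contain 140.24.94.183
  140.24.92.128/26 (140.24.92.128 - 140.24.92.191) does not contain 140.24.94.183
  156.24.94.0/23 (156.24.94.0 - 156.24.95.255) does not contain 140.24.94.183
  140.24.126.0/23 (140.24.126.0 - 140.24.127.255) does not contain 140.24.94.183
  140.24.88.0/22 (140.24.88.0 - 140.24.91.255) does not contain 140.24.94.183
  140.24.112.0/20 (140.24.112.0 - 140.24.127.255) does not contain 140.24.94.183
  140.28.64.0/18 (140.28.64.0 - 140.28.127.255) does not contain 140.24.94.183
  140.28.0.0/17 (140.28.0.0 - 140.28.127.255) does not contain 140.24.94.183
Longest matching prefix is /15 -> interface ens7.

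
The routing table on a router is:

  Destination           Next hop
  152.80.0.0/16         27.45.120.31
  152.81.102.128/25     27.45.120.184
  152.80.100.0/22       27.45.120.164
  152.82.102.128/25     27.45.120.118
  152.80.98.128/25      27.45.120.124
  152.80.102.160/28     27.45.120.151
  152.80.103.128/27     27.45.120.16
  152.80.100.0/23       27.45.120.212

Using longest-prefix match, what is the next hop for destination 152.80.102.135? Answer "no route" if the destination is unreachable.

Routes whose prefix contains 152.80.102.135:
  152.80.0.0/16 (152.80.0.0 - 152.80.255.255) -> 27.45.120.31
  152.80.100.0/22 (152.80.100.0 - 152.80.103.255) -> 27.45.120.164
More-specific entries that do NOT match:
  152.80.102.160/28 (152.80.102.160 - 152.80.102.175) does not contain 152.80.102.135
  152.80.103.128/27 (152.80.103.128 - 152.80.103.159) does not contain 152.80.102.135
  152.81.102.128/25 (152.81.102.128 - 152.81.102.255) does not contain 152.80.102.135
  152.82.102.128/25 (152.82.102.128 - 152.82.102.255) does not contain 152.80.102.135
  152.80.98.128/25 (152.80.98.128 - 152.80.98.255) does not contain 152.80.102.135
  152.80.100.0/23 (152.80.100.0 - 152.80.101.255) does not contain 152.80.102.135
Longest matching prefix is /22 -> next hop 27.45.120.164.

27.45.120.164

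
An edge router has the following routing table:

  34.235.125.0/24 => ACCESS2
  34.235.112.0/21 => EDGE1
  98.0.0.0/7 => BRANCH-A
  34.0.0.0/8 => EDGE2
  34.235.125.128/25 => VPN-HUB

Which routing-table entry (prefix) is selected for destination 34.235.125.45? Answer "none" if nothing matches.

34.235.125.0/24

Entries matching 34.235.125.45:
  34.0.0.0/8 (34.0.0.0 - 34.255.255.255)
  34.235.125.0/24 (34.235.125.0 - 34.235.125.255)
Most specific is 34.235.125.0/24.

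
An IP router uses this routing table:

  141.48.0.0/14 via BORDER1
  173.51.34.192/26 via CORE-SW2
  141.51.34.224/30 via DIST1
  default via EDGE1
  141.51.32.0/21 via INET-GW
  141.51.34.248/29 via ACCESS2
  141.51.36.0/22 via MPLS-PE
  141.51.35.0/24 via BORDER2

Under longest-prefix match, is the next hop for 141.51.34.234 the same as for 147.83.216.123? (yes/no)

no

141.51.34.234: longest match 141.51.32.0/21 -> INET-GW
147.83.216.123: longest match 0.0.0.0/0 -> EDGE1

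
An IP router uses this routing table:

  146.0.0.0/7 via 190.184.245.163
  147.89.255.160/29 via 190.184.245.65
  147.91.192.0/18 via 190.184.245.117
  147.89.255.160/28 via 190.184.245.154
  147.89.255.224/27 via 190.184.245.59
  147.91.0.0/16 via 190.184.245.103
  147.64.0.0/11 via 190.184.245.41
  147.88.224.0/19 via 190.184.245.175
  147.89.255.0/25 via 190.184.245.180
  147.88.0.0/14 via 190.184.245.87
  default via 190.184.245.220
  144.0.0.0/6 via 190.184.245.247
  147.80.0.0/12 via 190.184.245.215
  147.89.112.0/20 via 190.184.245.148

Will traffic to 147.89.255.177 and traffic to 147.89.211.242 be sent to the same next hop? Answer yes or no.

yes

147.89.255.177: longest match 147.88.0.0/14 -> 190.184.245.87
147.89.211.242: longest match 147.88.0.0/14 -> 190.184.245.87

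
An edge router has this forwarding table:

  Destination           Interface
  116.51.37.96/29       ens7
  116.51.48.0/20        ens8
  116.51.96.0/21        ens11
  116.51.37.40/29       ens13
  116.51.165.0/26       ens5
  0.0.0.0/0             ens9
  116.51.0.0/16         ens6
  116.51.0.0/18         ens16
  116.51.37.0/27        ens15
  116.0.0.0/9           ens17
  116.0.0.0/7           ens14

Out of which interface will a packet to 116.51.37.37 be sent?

ens16

Routes whose prefix contains 116.51.37.37:
  0.0.0.0/0 (default, matches everything) -> ens9
  116.0.0.0/7 (116.0.0.0 - 117.255.255.255) -> ens14
  116.0.0.0/9 (116.0.0.0 - 116.127.255.255) -> ens17
  116.51.0.0/16 (116.51.0.0 - 116.51.255.255) -> ens6
  116.51.0.0/18 (116.51.0.0 - 116.51.63.255) -> ens16
More-specific entries that do NOT match:
  116.51.37.96/29 (116.51.37.96 - 116.51.37.103) does not contain 116.51.37.37
  116.51.37.40/29 (116.51.37.40 - 116.51.37.47) does not contain 116.51.37.37
  116.51.37.0/27 (116.51.37.0 - 116.51.37.31) does not contain 116.51.37.37
  116.51.165.0/26 (116.51.165.0 - 116.51.165.63) does not contain 116.51.37.37
  116.51.96.0/21 (116.51.96.0 - 116.51.103.255) does not contain 116.51.37.37
  116.51.48.0/20 (116.51.48.0 - 116.51.63.255) does not contain 116.51.37.37
Longest matching prefix is /18 -> interface ens16.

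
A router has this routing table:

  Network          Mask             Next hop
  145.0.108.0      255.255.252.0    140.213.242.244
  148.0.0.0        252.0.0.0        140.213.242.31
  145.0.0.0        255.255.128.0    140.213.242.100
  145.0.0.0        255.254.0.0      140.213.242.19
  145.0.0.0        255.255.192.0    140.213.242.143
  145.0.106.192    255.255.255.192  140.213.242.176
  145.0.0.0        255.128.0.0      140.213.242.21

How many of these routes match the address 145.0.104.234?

Prefixes containing 145.0.104.234:
  145.0.0.0/9 (145.0.0.0 - 145.127.255.255)
  145.0.0.0/15 (145.0.0.0 - 145.1.255.255)
  145.0.0.0/17 (145.0.0.0 - 145.0.127.255)
Total matching entries: 3.

3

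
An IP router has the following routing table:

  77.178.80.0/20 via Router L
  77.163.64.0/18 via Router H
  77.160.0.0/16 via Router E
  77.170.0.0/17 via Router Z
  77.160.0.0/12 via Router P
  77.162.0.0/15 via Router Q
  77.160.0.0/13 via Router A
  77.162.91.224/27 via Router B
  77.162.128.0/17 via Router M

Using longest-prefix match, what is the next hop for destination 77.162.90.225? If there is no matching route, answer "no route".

Routes whose prefix contains 77.162.90.225:
  77.160.0.0/12 (77.160.0.0 - 77.175.255.255) -> Router P
  77.160.0.0/13 (77.160.0.0 - 77.167.255.255) -> Router A
  77.162.0.0/15 (77.162.0.0 - 77.163.255.255) -> Router Q
More-specific entries that do NOT match:
  77.162.91.224/27 (77.162.91.224 - 77.162.91.255) does not contain 77.162.90.225
  77.178.80.0/20 (77.178.80.0 - 77.178.95.255) does not contain 77.162.90.225
  77.163.64.0/18 (77.163.64.0 - 77.163.127.255) does not contain 77.162.90.225
  77.170.0.0/17 (77.170.0.0 - 77.170.127.255) does not contain 77.162.90.225
  77.162.128.0/17 (77.162.128.0 - 77.162.255.255) does not contain 77.162.90.225
  77.160.0.0/16 (77.160.0.0 - 77.160.255.255) does not contain 77.162.90.225
Longest matching prefix is /15 -> next hop Router Q.

Router Q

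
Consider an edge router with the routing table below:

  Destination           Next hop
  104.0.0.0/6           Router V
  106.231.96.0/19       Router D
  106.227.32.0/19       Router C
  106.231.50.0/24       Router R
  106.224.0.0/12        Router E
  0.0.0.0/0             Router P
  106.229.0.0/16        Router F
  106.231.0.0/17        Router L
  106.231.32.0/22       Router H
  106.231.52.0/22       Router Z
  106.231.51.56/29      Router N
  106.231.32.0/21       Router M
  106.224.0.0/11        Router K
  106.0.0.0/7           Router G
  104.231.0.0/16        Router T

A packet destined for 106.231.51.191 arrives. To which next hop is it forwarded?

Routes whose prefix contains 106.231.51.191:
  0.0.0.0/0 (default, matches everything) -> Router P
  104.0.0.0/6 (104.0.0.0 - 107.255.255.255) -> Router V
  106.0.0.0/7 (106.0.0.0 - 107.255.255.255) -> Router G
  106.224.0.0/11 (106.224.0.0 - 106.255.255.255) -> Router K
  106.224.0.0/12 (106.224.0.0 - 106.239.255.255) -> Router E
  106.231.0.0/17 (106.231.0.0 - 106.231.127.255) -> Router L
More-specific entries that do NOT match:
  106.231.51.56/29 (106.231.51.56 - 106.231.51.63) does not contain 106.231.51.191
  106.231.50.0/24 (106.231.50.0 - 106.231.50.255) does not contain 106.231.51.191
  106.231.32.0/22 (106.231.32.0 - 106.231.35.255) does not contain 106.231.51.191
  106.231.52.0/22 (106.231.52.0 - 106.231.55.255) does not contain 106.231.51.191
  106.231.32.0/21 (106.231.32.0 - 106.231.39.255) does not contain 106.231.51.191
  106.231.96.0/19 (106.231.96.0 - 106.231.127.255) does not contain 106.231.51.191
  106.227.32.0/19 (106.227.32.0 - 106.227.63.255) does not contain 106.231.51.191
Longest matching prefix is /17 -> next hop Router L.

Router L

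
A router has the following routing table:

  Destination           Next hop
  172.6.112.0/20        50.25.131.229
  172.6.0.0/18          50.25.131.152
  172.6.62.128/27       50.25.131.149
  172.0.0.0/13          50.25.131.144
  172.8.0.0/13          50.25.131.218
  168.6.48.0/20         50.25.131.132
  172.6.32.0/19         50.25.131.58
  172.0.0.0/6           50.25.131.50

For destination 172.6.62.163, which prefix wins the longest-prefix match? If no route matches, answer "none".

172.6.32.0/19

Entries matching 172.6.62.163:
  172.0.0.0/6 (172.0.0.0 - 175.255.255.255)
  172.0.0.0/13 (172.0.0.0 - 172.7.255.255)
  172.6.0.0/18 (172.6.0.0 - 172.6.63.255)
  172.6.32.0/19 (172.6.32.0 - 172.6.63.255)
Most specific is 172.6.32.0/19.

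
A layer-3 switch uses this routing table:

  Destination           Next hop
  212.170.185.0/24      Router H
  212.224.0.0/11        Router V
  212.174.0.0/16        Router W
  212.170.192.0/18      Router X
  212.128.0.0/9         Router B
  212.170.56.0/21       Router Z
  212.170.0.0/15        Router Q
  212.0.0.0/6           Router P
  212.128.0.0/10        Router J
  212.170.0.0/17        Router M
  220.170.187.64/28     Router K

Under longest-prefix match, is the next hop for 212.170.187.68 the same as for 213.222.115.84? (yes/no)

no

212.170.187.68: longest match 212.170.0.0/15 -> Router Q
213.222.115.84: longest match 212.0.0.0/6 -> Router P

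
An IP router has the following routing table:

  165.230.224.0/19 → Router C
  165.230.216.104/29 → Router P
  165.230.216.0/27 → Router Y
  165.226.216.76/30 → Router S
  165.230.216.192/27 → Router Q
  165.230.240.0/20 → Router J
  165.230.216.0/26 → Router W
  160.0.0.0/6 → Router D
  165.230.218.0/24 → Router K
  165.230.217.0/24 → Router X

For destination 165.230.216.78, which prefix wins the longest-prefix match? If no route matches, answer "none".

165.230.216.78 is outside every listed prefix and there is no default route.

none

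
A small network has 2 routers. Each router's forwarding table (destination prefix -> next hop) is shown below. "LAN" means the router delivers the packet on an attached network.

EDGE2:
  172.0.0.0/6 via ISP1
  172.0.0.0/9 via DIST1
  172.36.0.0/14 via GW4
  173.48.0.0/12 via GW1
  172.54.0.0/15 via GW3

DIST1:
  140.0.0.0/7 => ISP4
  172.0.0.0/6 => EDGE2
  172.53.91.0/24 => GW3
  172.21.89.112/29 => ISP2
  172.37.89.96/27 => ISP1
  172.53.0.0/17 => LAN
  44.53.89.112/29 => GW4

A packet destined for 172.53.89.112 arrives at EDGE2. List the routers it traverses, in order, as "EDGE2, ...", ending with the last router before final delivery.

EDGE2, DIST1

At EDGE2: longest match for 172.53.89.112 is 172.0.0.0/9 -> DIST1
At DIST1: longest match for 172.53.89.112 is 172.53.0.0/17 -> LAN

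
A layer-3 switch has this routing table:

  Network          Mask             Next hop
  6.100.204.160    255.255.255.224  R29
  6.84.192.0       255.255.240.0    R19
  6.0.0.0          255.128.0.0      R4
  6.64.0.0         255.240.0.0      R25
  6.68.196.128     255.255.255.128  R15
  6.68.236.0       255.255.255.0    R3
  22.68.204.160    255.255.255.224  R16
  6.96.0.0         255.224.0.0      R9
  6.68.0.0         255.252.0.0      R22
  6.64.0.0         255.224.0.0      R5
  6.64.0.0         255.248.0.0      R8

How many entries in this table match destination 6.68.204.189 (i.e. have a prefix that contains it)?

Prefixes containing 6.68.204.189:
  6.0.0.0/9 (6.0.0.0 - 6.127.255.255)
  6.64.0.0/11 (6.64.0.0 - 6.95.255.255)
  6.64.0.0/12 (6.64.0.0 - 6.79.255.255)
  6.64.0.0/13 (6.64.0.0 - 6.71.255.255)
  6.68.0.0/14 (6.68.0.0 - 6.71.255.255)
Total matching entries: 5.

5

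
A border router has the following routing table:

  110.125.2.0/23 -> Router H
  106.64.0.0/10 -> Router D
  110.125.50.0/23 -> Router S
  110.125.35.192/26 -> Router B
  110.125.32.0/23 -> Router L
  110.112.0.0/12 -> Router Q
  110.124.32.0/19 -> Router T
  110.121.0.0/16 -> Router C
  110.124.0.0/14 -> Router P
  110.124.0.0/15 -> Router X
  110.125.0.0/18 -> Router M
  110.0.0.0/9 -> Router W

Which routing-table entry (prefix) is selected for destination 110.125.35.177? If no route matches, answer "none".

Entries matching 110.125.35.177:
  110.0.0.0/9 (110.0.0.0 - 110.127.255.255)
  110.112.0.0/12 (110.112.0.0 - 110.127.255.255)
  110.124.0.0/14 (110.124.0.0 - 110.127.255.255)
  110.124.0.0/15 (110.124.0.0 - 110.125.255.255)
  110.125.0.0/18 (110.125.0.0 - 110.125.63.255)
Most specific is 110.125.0.0/18.

110.125.0.0/18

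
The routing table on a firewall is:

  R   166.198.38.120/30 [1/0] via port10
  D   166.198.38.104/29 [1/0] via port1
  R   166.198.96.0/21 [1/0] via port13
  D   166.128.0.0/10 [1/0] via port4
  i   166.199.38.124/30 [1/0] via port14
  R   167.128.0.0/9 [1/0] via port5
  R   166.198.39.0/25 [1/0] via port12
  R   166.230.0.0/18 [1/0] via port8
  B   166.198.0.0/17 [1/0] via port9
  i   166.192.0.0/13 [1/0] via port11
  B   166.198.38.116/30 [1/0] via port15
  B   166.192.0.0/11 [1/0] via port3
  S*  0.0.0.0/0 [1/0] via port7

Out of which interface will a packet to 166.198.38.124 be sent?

port9

Routes whose prefix contains 166.198.38.124:
  0.0.0.0/0 (default, matches everything) -> port7
  166.192.0.0/11 (166.192.0.0 - 166.223.255.255) -> port3
  166.192.0.0/13 (166.192.0.0 - 166.199.255.255) -> port11
  166.198.0.0/17 (166.198.0.0 - 166.198.127.255) -> port9
More-specific entries that do NOT match:
  166.198.38.120/30 (166.198.38.120 - 166.198.38.123) does not contain 166.198.38.124
  166.199.38.124/30 (166.199.38.124 - 166.199.38.127) does not contain 166.198.38.124
  166.198.38.116/30 (166.198.38.116 - 166.198.38.119) does not contain 166.198.38.124
  166.198.38.104/29 (166.198.38.104 - 166.198.38.111) does not contain 166.198.38.124
  166.198.39.0/25 (166.198.39.0 - 166.198.39.127) does not contain 166.198.38.124
  166.198.96.0/21 (166.198.96.0 - 166.198.103.255) does not contain 166.198.38.124
  166.230.0.0/18 (166.230.0.0 - 166.230.63.255) does not contain 166.198.38.124
Longest matching prefix is /17 -> interface port9.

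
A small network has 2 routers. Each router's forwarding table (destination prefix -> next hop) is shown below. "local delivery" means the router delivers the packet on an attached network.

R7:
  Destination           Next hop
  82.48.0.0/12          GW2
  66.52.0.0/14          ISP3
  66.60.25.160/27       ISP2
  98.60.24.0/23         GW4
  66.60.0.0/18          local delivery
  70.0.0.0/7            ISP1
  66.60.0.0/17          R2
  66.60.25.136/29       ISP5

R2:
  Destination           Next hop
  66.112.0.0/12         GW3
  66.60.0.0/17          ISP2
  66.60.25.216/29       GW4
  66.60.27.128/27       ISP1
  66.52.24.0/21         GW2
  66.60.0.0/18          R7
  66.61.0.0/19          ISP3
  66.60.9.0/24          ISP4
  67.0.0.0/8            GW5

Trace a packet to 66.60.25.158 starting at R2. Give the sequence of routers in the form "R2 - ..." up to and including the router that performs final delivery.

At R2: longest match for 66.60.25.158 is 66.60.0.0/18 -> R7
At R7: longest match for 66.60.25.158 is 66.60.0.0/18 -> local delivery

R2 - R7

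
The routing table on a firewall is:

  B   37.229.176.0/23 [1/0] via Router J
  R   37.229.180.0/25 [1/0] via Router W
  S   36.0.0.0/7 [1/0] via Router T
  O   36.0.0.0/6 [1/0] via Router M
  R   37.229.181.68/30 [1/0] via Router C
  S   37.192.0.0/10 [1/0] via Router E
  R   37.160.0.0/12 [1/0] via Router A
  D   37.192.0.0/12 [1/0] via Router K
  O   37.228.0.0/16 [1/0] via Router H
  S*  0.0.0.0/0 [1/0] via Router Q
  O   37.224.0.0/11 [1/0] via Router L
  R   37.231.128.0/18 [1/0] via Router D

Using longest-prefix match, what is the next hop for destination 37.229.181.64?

Routes whose prefix contains 37.229.181.64:
  0.0.0.0/0 (default, matches everything) -> Router Q
  36.0.0.0/6 (36.0.0.0 - 39.255.255.255) -> Router M
  36.0.0.0/7 (36.0.0.0 - 37.255.255.255) -> Router T
  37.192.0.0/10 (37.192.0.0 - 37.255.255.255) -> Router E
  37.224.0.0/11 (37.224.0.0 - 37.255.255.255) -> Router L
More-specific entries that do NOT match:
  37.229.181.68/30 (37.229.181.68 - 37.229.181.71) does not contain 37.229.181.64
  37.229.180.0/25 (37.229.180.0 - 37.229.180.127) does not contain 37.229.181.64
  37.229.176.0/23 (37.229.176.0 - 37.229.177.255) does not contain 37.229.181.64
  37.231.128.0/18 (37.231.128.0 - 37.231.191.255) does not contain 37.229.181.64
  37.228.0.0/16 (37.228.0.0 - 37.228.255.255) does not contain 37.229.181.64
  37.160.0.0/12 (37.160.0.0 - 37.175.255.255) does not contain 37.229.181.64
  37.192.0.0/12 (37.192.0.0 - 37.207.255.255) does not contain 37.229.181.64
Longest matching prefix is /11 -> next hop Router L.

Router L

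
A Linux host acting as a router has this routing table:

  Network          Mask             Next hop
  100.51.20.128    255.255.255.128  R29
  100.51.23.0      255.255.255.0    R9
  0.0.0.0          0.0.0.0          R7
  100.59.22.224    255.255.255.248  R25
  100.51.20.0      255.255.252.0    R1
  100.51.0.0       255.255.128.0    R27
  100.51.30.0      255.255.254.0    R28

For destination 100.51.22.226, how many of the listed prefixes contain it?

Prefixes containing 100.51.22.226:
  0.0.0.0/0 (default, matches everything)
  100.51.0.0/17 (100.51.0.0 - 100.51.127.255)
  100.51.20.0/22 (100.51.20.0 - 100.51.23.255)
Total matching entries: 3.

3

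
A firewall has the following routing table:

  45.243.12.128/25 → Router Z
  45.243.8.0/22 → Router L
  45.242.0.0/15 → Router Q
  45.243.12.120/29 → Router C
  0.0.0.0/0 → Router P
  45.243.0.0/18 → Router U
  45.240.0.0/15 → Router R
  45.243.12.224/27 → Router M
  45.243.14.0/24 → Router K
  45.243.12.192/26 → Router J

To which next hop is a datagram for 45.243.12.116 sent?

Router U

Routes whose prefix contains 45.243.12.116:
  0.0.0.0/0 (default, matches everything) -> Router P
  45.242.0.0/15 (45.242.0.0 - 45.243.255.255) -> Router Q
  45.243.0.0/18 (45.243.0.0 - 45.243.63.255) -> Router U
More-specific entries that do NOT match:
  45.243.12.120/29 (45.243.12.120 - 45.243.12.127) does not contain 45.243.12.116
  45.243.12.224/27 (45.243.12.224 - 45.243.12.255) does not contain 45.243.12.116
  45.243.12.192/26 (45.243.12.192 - 45.243.12.255) does not contain 45.243.12.116
  45.243.12.128/25 (45.243.12.128 - 45.243.12.255) does not contain 45.243.12.116
  45.243.14.0/24 (45.243.14.0 - 45.243.14.255) does not contain 45.243.12.116
  45.243.8.0/22 (45.243.8.0 - 45.243.11.255) does not contain 45.243.12.116
Longest matching prefix is /18 -> next hop Router U.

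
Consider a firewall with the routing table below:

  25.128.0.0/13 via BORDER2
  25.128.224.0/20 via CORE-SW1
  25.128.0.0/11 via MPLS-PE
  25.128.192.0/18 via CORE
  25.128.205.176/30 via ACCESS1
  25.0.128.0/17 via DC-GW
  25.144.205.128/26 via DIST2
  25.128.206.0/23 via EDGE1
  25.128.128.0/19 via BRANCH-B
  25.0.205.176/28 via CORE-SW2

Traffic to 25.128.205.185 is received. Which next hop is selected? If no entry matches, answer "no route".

CORE

Routes whose prefix contains 25.128.205.185:
  25.128.0.0/11 (25.128.0.0 - 25.159.255.255) -> MPLS-PE
  25.128.0.0/13 (25.128.0.0 - 25.135.255.255) -> BORDER2
  25.128.192.0/18 (25.128.192.0 - 25.128.255.255) -> CORE
More-specific entries that do NOT match:
  25.128.205.176/30 (25.128.205.176 - 25.128.205.179) does not contain 25.128.205.185
  25.0.205.176/28 (25.0.205.176 - 25.0.205.191) does not contain 25.128.205.185
  25.144.205.128/26 (25.144.205.128 - 25.144.205.191) does not contain 25.128.205.185
  25.128.206.0/23 (25.128.206.0 - 25.128.207.255) does not contain 25.128.205.185
  25.128.224.0/20 (25.128.224.0 - 25.128.239.255) does not contain 25.128.205.185
  25.128.128.0/19 (25.128.128.0 - 25.128.159.255) does not contain 25.128.205.185
Longest matching prefix is /18 -> next hop CORE.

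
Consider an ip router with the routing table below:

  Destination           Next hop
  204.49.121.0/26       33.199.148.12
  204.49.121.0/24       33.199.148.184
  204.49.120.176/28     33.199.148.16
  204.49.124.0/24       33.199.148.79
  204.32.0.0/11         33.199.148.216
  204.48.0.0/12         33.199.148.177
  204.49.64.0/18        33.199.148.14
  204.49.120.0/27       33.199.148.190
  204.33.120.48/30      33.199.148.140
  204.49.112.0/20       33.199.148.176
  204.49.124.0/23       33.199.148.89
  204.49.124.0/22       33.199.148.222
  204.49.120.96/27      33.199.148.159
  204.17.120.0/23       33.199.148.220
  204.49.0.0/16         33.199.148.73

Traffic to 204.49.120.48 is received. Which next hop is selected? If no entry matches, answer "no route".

33.199.148.176

Routes whose prefix contains 204.49.120.48:
  204.32.0.0/11 (204.32.0.0 - 204.63.255.255) -> 33.199.148.216
  204.48.0.0/12 (204.48.0.0 - 204.63.255.255) -> 33.199.148.177
  204.49.0.0/16 (204.49.0.0 - 204.49.255.255) -> 33.199.148.73
  204.49.64.0/18 (204.49.64.0 - 204.49.127.255) -> 33.199.148.14
  204.49.112.0/20 (204.49.112.0 - 204.49.127.255) -> 33.199.148.176
More-specific entries that do NOT match:
  204.33.120.48/30 (204.33.120.48 - 204.33.120.51) does not contain 204.49.120.48
  204.49.120.176/28 (204.49.120.176 - 204.49.120.191) does not contain 204.49.120.48
  204.49.120.0/27 (204.49.120.0 - 204.49.120.31) does not contain 204.49.120.48
  204.49.120.96/27 (204.49.120.96 - 204.49.120.127) does not contain 204.49.120.48
  204.49.121.0/26 (204.49.121.0 - 204.49.121.63) does not contain 204.49.120.48
  204.49.121.0/24 (204.49.121.0 - 204.49.121.255) does not contain 204.49.120.48
  204.49.124.0/24 (204.49.124.0 - 204.49.124.255) does not contain 204.49.120.48
  204.49.124.0/23 (204.49.124.0 - 204.49.125.255) does not contain 204.49.120.48
  204.17.120.0/23 (204.17.120.0 - 204.17.121.255) does not contain 204.49.120.48
  204.49.124.0/22 (204.49.124.0 - 204.49.127.255) does not contain 204.49.120.48
Longest matching prefix is /20 -> next hop 33.199.148.176.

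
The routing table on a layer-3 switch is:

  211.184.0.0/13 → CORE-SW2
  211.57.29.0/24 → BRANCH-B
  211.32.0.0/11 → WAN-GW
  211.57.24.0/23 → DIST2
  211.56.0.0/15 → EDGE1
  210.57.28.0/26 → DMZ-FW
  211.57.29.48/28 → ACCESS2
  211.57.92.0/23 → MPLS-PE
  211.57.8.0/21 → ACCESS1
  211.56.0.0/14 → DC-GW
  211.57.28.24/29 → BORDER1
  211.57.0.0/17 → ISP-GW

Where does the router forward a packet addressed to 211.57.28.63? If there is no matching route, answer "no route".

Routes whose prefix contains 211.57.28.63:
  211.32.0.0/11 (211.32.0.0 - 211.63.255.255) -> WAN-GW
  211.56.0.0/14 (211.56.0.0 - 211.59.255.255) -> DC-GW
  211.56.0.0/15 (211.56.0.0 - 211.57.255.255) -> EDGE1
  211.57.0.0/17 (211.57.0.0 - 211.57.127.255) -> ISP-GW
More-specific entries that do NOT match:
  211.57.28.24/29 (211.57.28.24 - 211.57.28.31) does not contain 211.57.28.63
  211.57.29.48/28 (211.57.29.48 - 211.57.29.63) does not contain 211.57.28.63
  210.57.28.0/26 (210.57.28.0 - 210.57.28.63) does not contain 211.57.28.63
  211.57.29.0/24 (211.57.29.0 - 211.57.29.255) does not contain 211.57.28.63
  211.57.24.0/23 (211.57.24.0 - 211.57.25.255) does not contain 211.57.28.63
  211.57.92.0/23 (211.57.92.0 - 211.57.93.255) does not contain 211.57.28.63
  211.57.8.0/21 (211.57.8.0 - 211.57.15.255) does not contain 211.57.28.63
Longest matching prefix is /17 -> next hop ISP-GW.

ISP-GW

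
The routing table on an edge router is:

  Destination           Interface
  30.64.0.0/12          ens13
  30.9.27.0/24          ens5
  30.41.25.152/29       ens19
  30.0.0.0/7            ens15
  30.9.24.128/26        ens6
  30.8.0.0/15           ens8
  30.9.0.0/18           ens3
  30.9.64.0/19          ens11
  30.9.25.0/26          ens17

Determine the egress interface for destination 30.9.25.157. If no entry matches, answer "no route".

ens3

Routes whose prefix contains 30.9.25.157:
  30.0.0.0/7 (30.0.0.0 - 31.255.255.255) -> ens15
  30.8.0.0/15 (30.8.0.0 - 30.9.255.255) -> ens8
  30.9.0.0/18 (30.9.0.0 - 30.9.63.255) -> ens3
More-specific entries that do NOT match:
  30.41.25.152/29 (30.41.25.152 - 30.41.25.159) does not contain 30.9.25.157
  30.9.24.128/26 (30.9.24.128 - 30.9.24.191) does not contain 30.9.25.157
  30.9.25.0/26 (30.9.25.0 - 30.9.25.63) does not contain 30.9.25.157
  30.9.27.0/24 (30.9.27.0 - 30.9.27.255) does not contain 30.9.25.157
  30.9.64.0/19 (30.9.64.0 - 30.9.95.255) does not contain 30.9.25.157
Longest matching prefix is /18 -> interface ens3.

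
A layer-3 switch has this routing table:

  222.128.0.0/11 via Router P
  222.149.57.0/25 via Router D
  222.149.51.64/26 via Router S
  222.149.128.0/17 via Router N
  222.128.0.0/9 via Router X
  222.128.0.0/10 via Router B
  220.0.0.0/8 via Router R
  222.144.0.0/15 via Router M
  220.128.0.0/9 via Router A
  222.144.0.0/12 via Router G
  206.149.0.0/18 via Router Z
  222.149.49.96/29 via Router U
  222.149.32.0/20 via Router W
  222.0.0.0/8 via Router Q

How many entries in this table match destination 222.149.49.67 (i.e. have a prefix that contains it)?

Prefixes containing 222.149.49.67:
  222.0.0.0/8 (222.0.0.0 - 222.255.255.255)
  222.128.0.0/9 (222.128.0.0 - 222.255.255.255)
  222.128.0.0/10 (222.128.0.0 - 222.191.255.255)
  222.128.0.0/11 (222.128.0.0 - 222.159.255.255)
  222.144.0.0/12 (222.144.0.0 - 222.159.255.255)
Total matching entries: 5.

5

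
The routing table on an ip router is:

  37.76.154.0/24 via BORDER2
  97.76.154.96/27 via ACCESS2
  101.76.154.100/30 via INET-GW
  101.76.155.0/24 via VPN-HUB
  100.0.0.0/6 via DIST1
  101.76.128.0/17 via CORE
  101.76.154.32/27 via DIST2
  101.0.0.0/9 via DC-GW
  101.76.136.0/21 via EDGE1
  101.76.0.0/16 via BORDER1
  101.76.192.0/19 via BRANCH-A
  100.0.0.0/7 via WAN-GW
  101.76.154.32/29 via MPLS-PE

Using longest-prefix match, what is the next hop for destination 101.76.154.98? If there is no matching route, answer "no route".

CORE

Routes whose prefix contains 101.76.154.98:
  100.0.0.0/6 (100.0.0.0 - 103.255.255.255) -> DIST1
  100.0.0.0/7 (100.0.0.0 - 101.255.255.255) -> WAN-GW
  101.0.0.0/9 (101.0.0.0 - 101.127.255.255) -> DC-GW
  101.76.0.0/16 (101.76.0.0 - 101.76.255.255) -> BORDER1
  101.76.128.0/17 (101.76.128.0 - 101.76.255.255) -> CORE
More-specific entries that do NOT match:
  101.76.154.100/30 (101.76.154.100 - 101.76.154.103) does not contain 101.76.154.98
  101.76.154.32/29 (101.76.154.32 - 101.76.154.39) does not contain 101.76.154.98
  97.76.154.96/27 (97.76.154.96 - 97.76.154.127) does not contain 101.76.154.98
  101.76.154.32/27 (101.76.154.32 - 101.76.154.63) does not contain 101.76.154.98
  37.76.154.0/24 (37.76.154.0 - 37.76.154.255) does not contain 101.76.154.98
  101.76.155.0/24 (101.76.155.0 - 101.76.155.255) does not contain 101.76.154.98
  101.76.136.0/21 (101.76.136.0 - 101.76.143.255) does not contain 101.76.154.98
  101.76.192.0/19 (101.76.192.0 - 101.76.223.255) does not contain 101.76.154.98
Longest matching prefix is /17 -> next hop CORE.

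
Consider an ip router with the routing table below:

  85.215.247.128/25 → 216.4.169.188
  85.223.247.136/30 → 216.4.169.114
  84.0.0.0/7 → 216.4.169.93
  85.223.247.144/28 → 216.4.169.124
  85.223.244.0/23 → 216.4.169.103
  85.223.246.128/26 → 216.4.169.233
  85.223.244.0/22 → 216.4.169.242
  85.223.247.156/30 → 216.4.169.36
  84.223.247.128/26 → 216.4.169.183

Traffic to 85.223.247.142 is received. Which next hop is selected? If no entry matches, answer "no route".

216.4.169.242

Routes whose prefix contains 85.223.247.142:
  84.0.0.0/7 (84.0.0.0 - 85.255.255.255) -> 216.4.169.93
  85.223.244.0/22 (85.223.244.0 - 85.223.247.255) -> 216.4.169.242
More-specific entries that do NOT match:
  85.223.247.136/30 (85.223.247.136 - 85.223.247.139) does not contain 85.223.247.142
  85.223.247.156/30 (85.223.247.156 - 85.223.247.159) does not contain 85.223.247.142
  85.223.247.144/28 (85.223.247.144 - 85.223.247.159) does not contain 85.223.247.142
  85.223.246.128/26 (85.223.246.128 - 85.223.246.191) does not contain 85.223.247.142
  84.223.247.128/26 (84.223.247.128 - 84.223.247.191) does not contain 85.223.247.142
  85.215.247.128/25 (85.215.247.128 - 85.215.247.255) does not contain 85.223.247.142
  85.223.244.0/23 (85.223.244.0 - 85.223.245.255) does not contain 85.223.247.142
Longest matching prefix is /22 -> next hop 216.4.169.242.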